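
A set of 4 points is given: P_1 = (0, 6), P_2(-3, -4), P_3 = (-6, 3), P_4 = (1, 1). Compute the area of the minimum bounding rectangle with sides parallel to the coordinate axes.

70

x ranges over [-6, 1], width 7.
y ranges over [-4, 6], height 10.
Area = 7 × 10 = 70.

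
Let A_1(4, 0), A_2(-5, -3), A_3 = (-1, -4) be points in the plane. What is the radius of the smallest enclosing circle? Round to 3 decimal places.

4.743

Side lengths²: A_1A_2² = 90, A_1A_3² = 41, A_2A_3² = 17.
Since A_1A_2² = 90 ≥ 41 + 17 = 58, the angle opposite A_1A_2 is not acute, so the smallest enclosing circle has A_1A_2 as diameter.
Centre = midpoint of A_1A_2 = (-0.5, -1.5), r² = 90/4 = 22.5.
r = √(22.5) ≈ 4.743.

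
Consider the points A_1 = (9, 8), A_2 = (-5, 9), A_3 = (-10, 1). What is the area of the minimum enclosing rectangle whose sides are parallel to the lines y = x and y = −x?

In coordinates u = x + y, v = x − y the rectangle is axis-aligned; the map (x,y)→(u,v) scales areas by 2.
u-values: 17, 4, -9; range = 17 − (-9) = 26.
v-values: 1, -14, -11; range = 1 − (-14) = 15.
Area = (26 × 15) / 2 = 195.

195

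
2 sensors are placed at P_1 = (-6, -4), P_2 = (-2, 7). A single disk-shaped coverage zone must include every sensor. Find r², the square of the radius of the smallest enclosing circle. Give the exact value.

The smallest circle enclosing two points has them as diameter endpoints.
Centre = midpoint = (-4, 1.5); r² = |P_1P_2|²/4 = 137/4 = 34.25.

34.25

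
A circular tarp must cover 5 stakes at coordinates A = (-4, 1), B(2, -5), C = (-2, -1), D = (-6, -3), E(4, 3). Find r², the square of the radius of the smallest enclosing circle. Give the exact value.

34

The minimum enclosing circle of a finite set is fixed by two of the points (as a diameter) or three (as a circumcircle).
The farthest pair is D–E with squared distance 136. The circle on this segment as diameter has centre (-1, 0) and r² = 136/4 = 34.
Check A: distance² to centre = 10 ≤ 34, so it lies inside.
All remaining points lie in this disk, and no smaller disk contains both endpoints, so this is the minimum enclosing circle.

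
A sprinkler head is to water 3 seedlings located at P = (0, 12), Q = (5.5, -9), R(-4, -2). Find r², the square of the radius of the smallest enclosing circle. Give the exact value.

117.8125

Side lengths²: PQ² = 471.25, PR² = 212, QR² = 139.25.
Since PQ² = 471.25 ≥ 212 + 139.25 = 351.25, the angle opposite PQ is not acute, so the smallest enclosing circle has PQ as diameter.
Centre = midpoint of PQ = (2.75, 1.5), r² = 471.25/4 = 117.8125.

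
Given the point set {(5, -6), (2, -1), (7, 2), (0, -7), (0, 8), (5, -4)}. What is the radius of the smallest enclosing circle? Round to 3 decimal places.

A smallest enclosing disk is always determined by at most three of the input points on its boundary.
The minimum enclosing circle is determined by three boundary points: (5, -6), (0, -7), (0, 8).
Their circumcentre is (1.1, 0.5) with r² = 57.46.
The farthest remaining point (7, 2) is at distance² 37.06 ≤ 57.46.
r = √(57.46) ≈ 7.580.

7.580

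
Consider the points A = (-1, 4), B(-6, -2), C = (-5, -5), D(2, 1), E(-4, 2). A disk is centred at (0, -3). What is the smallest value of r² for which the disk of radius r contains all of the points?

The required radius is the distance from (0, -3) to the farthest point.
Squared distances: 50, 37, 29, 20, 41.
Maximum is 50, attained at A.

50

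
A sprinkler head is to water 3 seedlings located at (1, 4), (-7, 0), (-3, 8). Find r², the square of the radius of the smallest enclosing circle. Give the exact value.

Call the three points A, B, C in the order given.
Side lengths²: AB² = 80, AC² = 32, BC² = 80.
Since BC² = 80 < 80 + 32 = 112, the triangle is acute, so the smallest enclosing circle is the circumcircle.
Circumcentre = (-11/3, 10/3), r² = 200/9.

200/9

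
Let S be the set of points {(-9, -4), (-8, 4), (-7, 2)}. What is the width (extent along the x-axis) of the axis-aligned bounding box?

max x = -7, min x = -9, so width = 2.

2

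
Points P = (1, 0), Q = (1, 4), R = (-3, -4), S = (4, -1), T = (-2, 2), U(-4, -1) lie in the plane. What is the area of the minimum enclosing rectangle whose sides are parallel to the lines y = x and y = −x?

In coordinates u = x + y, v = x − y the rectangle is axis-aligned; the map (x,y)→(u,v) scales areas by 2.
u-values: 1, 5, -7, 3, 0, -5; range = 5 − (-7) = 12.
v-values: 1, -3, 1, 5, -4, -3; range = 5 − (-4) = 9.
Area = (12 × 9) / 2 = 54.

54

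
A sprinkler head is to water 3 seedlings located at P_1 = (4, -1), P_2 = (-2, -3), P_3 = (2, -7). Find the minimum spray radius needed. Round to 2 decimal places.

Side lengths²: P_1P_2² = 40, P_1P_3² = 40, P_2P_3² = 32.
Since P_1P_3² = 40 < 40 + 32 = 72, the triangle is acute, so the smallest enclosing circle is the circumcircle.
Circumcentre = (1.5, -3.5), r² = 12.5.
r = √(12.5) ≈ 3.54.

3.54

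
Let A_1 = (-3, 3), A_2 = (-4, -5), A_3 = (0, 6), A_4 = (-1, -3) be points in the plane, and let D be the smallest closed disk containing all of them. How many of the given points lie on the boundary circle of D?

By Welzl's lemma the MEC is supported by two points (diametrically opposite) or three points (on a circumcircle).
The farthest pair is A_2–A_3 with squared distance 137. The circle on this segment as diameter has centre (-2, 0.5) and r² = 137/4 = 34.25.
Check A_1: distance² to centre = 7.25 ≤ 34.25, so it lies inside.
All remaining points lie in this disk, and no smaller disk contains both endpoints, so this is the minimum enclosing circle.
The points at distance exactly r from the centre are A_2, A_3 — 2 points.

2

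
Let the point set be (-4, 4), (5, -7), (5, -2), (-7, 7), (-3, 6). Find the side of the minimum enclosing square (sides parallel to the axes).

14

The bounding box has width 12 and height 14.
An axis-aligned square enclosing the set must have side ≥ max(width, height).
So the minimum side is max(12, 14) = 14.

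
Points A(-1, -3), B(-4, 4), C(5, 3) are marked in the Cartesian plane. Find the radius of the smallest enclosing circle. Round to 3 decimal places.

4.876

Side lengths²: AB² = 58, AC² = 72, BC² = 82.
Since BC² = 82 < 72 + 58 = 130, the triangle is acute, so the smallest enclosing circle is the circumcircle.
Circumcentre = (0.3, 1.7), r² = 23.78.
r = √(23.78) ≈ 4.876.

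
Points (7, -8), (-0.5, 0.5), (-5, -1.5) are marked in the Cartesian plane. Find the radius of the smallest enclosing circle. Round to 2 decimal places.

Call the three points A, B, C in the order given.
Side lengths²: AB² = 128.5, AC² = 186.25, BC² = 24.25.
Since AC² = 186.25 ≥ 128.5 + 24.25 = 152.75, the angle opposite AC is not acute, so the smallest enclosing circle has AC as diameter.
Centre = midpoint of AC = (1, -4.75), r² = 186.25/4 = 46.5625.
r = √(46.5625) ≈ 6.82.

6.82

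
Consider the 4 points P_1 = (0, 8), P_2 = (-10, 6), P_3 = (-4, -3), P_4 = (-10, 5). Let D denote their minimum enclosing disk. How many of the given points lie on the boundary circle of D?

A smallest enclosing disk is always determined by at most three of the input points on its boundary.
The minimum enclosing circle is determined by three boundary points: P_1, P_2, P_3.
Their circumcentre is (-145/34, 113/34) with r² = 23153/578.
The farthest remaining point P_4 is at distance² 20637/578 ≤ 23153/578.
The points at distance exactly r from the centre are P_1, P_2, P_3 — 3 points.

3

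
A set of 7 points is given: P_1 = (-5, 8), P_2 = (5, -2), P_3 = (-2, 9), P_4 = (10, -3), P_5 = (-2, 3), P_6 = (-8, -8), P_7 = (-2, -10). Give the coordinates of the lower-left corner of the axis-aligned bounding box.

(-8, -10)

x-range [-8, 10], y-range [-10, 9].
The lower-left corner is (-8, -10).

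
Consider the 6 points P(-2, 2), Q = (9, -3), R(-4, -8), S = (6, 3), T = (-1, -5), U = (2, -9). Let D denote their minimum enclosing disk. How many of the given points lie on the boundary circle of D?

A smallest enclosing disk is always determined by at most three of the input points on its boundary.
The minimum enclosing circle is determined by three boundary points: Q, R, S.
Their circumcentre is (95/62, -185/62) with r² = 107185/1922.
The farthest remaining point P is at distance² 71721/1922 ≤ 107185/1922.
The points at distance exactly r from the centre are Q, R, S — 3 points.

3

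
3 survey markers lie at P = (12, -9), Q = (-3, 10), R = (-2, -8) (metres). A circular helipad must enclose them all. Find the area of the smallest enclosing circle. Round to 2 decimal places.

Side lengths²: PQ² = 586, PR² = 197, QR² = 325.
Since PQ² = 586 ≥ 325 + 197 = 522, the angle opposite PQ is not acute, so the smallest enclosing circle has PQ as diameter.
Centre = midpoint of PQ = (4.5, 0.5), r² = 586/4 = 146.5.
Area = π·r² = π·146.5 ≈ 460.24.

460.24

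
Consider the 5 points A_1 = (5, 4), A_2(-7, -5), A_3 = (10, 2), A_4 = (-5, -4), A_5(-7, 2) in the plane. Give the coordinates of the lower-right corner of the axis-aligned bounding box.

x-range [-7, 10], y-range [-5, 4].
The lower-right corner is (10, -5).

(10, -5)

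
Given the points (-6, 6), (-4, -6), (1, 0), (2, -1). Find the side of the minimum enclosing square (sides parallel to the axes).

The bounding box has width 8 and height 12.
An axis-aligned square enclosing the set must have side ≥ max(width, height).
So the minimum side is max(8, 12) = 12.

12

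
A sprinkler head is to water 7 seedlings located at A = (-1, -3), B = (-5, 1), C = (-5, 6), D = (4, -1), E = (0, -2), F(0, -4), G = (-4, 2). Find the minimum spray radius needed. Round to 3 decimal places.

The minimum enclosing circle of a finite set is fixed by two of the points (as a diameter) or three (as a circumcircle).
The minimum enclosing circle is determined by three boundary points: C, D, F.
Their circumcentre is (-25/22, 37/22) with r² = 8125/242.
The farthest remaining point A is at distance² 5309/242 ≤ 8125/242.
r = √(8125/242) ≈ 5.794.

5.794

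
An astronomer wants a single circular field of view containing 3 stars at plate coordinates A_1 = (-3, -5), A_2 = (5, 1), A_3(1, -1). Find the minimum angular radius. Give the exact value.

5

Side lengths²: A_1A_2² = 100, A_1A_3² = 32, A_2A_3² = 20.
Since A_1A_2² = 100 ≥ 32 + 20 = 52, the angle opposite A_1A_2 is not acute, so the smallest enclosing circle has A_1A_2 as diameter.
Centre = midpoint of A_1A_2 = (1, -2), r² = 100/4 = 25.
r = √25 = 5.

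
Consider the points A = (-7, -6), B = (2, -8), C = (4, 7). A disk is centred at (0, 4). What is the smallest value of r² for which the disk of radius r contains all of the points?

149

The required radius is the distance from (0, 4) to the farthest point.
Squared distances: 149, 148, 25.
Maximum is 149, attained at A.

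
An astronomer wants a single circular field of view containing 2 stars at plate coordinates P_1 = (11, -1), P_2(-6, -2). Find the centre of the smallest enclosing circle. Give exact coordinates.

(2.5, -1.5)

The smallest circle enclosing two points has them as diameter endpoints.
Centre = midpoint = (2.5, -1.5); r² = |P_1P_2|²/4 = 290/4 = 72.5.
Centre = (2.5, -1.5).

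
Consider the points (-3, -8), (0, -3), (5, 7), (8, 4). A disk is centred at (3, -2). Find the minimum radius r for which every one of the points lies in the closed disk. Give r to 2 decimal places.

The required radius is the distance from (3, -2) to the farthest point.
Squared distances: 72, 10, 85, 61.
Maximum is 85, attained at (5, 7).
r = √85 ≈ 9.22.

9.22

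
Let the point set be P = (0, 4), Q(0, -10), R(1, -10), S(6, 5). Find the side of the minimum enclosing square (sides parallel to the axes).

The bounding box has width 6 and height 15.
An axis-aligned square enclosing the set must have side ≥ max(width, height).
So the minimum side is max(6, 15) = 15.

15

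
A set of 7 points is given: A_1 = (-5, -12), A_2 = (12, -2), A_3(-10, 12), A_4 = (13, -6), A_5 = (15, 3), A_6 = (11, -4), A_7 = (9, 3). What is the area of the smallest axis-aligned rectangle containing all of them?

600

x ranges over [-10, 15], width 25.
y ranges over [-12, 12], height 24.
Area = 25 × 24 = 600.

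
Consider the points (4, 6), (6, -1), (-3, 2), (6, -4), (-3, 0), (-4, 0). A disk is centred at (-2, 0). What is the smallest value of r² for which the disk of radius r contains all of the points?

The required radius is the distance from (-2, 0) to the farthest point.
Squared distances: 72, 65, 5, 80, 1, 4.
Maximum is 80, attained at (6, -4).

80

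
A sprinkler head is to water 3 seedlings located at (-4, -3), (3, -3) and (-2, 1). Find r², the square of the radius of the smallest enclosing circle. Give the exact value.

12.8125

Call the three points A, B, C in the order given.
Side lengths²: AB² = 49, AC² = 20, BC² = 41.
Since AB² = 49 < 41 + 20 = 61, the triangle is acute, so the smallest enclosing circle is the circumcircle.
Circumcentre = (-0.5, -2.25), r² = 12.8125.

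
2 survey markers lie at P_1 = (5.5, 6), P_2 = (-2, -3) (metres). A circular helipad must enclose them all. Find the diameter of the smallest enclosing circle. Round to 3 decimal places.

The smallest circle enclosing two points has them as diameter endpoints.
Centre = midpoint = (1.75, 1.5); r² = |P_1P_2|²/4 = 137.25/4 = 34.3125.
Diameter = 2r = 2√(34.3125) ≈ 11.715.

11.715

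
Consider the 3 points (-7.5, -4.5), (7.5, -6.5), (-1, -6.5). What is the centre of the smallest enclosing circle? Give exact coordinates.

Call the three points A, B, C in the order given.
Side lengths²: AB² = 229, AC² = 46.25, BC² = 72.25.
Since AB² = 229 ≥ 72.25 + 46.25 = 118.5, the angle opposite AB is not acute, so the smallest enclosing circle has AB as diameter.
Centre = midpoint of AB = (0, -5.5), r² = 229/4 = 57.25.
Centre = (0, -5.5).

(0, -5.5)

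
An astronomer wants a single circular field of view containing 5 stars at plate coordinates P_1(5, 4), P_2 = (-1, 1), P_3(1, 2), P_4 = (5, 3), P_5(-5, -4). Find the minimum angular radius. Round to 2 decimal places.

A smallest enclosing disk is always determined by at most three of the input points on its boundary.
The farthest pair is P_1–P_5 with squared distance 164. The circle on this segment as diameter has centre (0, 0) and r² = 164/4 = 41.
Check P_2: distance² to centre = 2 ≤ 41, so it lies inside.
All remaining points lie in this disk, and no smaller disk contains both endpoints, so this is the minimum enclosing circle.
r = √41 ≈ 6.40.

6.40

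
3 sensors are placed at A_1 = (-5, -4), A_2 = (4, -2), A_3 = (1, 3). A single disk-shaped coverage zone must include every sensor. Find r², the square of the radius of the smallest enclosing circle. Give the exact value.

425/18

Side lengths²: A_1A_2² = 85, A_1A_3² = 85, A_2A_3² = 34.
Since A_1A_3² = 85 < 85 + 34 = 119, the triangle is acute, so the smallest enclosing circle is the circumcircle.
Circumcentre = (-5/6, -1.5), r² = 425/18.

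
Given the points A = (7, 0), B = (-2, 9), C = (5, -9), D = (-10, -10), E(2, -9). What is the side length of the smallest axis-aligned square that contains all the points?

The bounding box has width 17 and height 19.
An axis-aligned square enclosing the set must have side ≥ max(width, height).
So the minimum side is max(17, 19) = 19.

19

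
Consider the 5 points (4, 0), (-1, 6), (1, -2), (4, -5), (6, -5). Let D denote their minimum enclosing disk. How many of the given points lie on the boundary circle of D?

The minimum enclosing circle of a finite set is fixed by two of the points (as a diameter) or three (as a circumcircle).
The farthest pair is (-1, 6)–(6, -5) with squared distance 170. The circle on this segment as diameter has centre (2.5, 0.5) and r² = 170/4 = 42.5.
Check (4, 0): distance² to centre = 2.5 ≤ 42.5, so it lies inside.
All remaining points lie in this disk, and no smaller disk contains both endpoints, so this is the minimum enclosing circle.
The points at distance exactly r from the centre are (-1, 6), (6, -5) — 2 points.

2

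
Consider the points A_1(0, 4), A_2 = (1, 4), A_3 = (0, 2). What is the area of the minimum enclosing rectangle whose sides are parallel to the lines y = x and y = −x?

In coordinates u = x + y, v = x − y the rectangle is axis-aligned; the map (x,y)→(u,v) scales areas by 2.
u-values: 4, 5, 2; range = 5 − 2 = 3.
v-values: -4, -3, -2; range = -2 − (-4) = 2.
Area = (3 × 2) / 2 = 3.

3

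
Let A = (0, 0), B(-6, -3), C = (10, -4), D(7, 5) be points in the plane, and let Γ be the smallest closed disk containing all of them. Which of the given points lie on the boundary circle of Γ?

The minimum enclosing circle is determined by three boundary points: B, C, D.
Their circumcentre is (199/94, -153/94) with r² = 299405/4418.
The farthest remaining point A is at distance² 31505/4418 ≤ 299405/4418.
The points at distance exactly r from the centre are B, C, D — 3 points.

B, C, D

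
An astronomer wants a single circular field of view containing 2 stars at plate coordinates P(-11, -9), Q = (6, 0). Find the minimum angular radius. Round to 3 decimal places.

The smallest circle enclosing two points has them as diameter endpoints.
Centre = midpoint = (-2.5, -4.5); r² = |PQ|²/4 = 370/4 = 92.5.
r = √(92.5) ≈ 9.618.

9.618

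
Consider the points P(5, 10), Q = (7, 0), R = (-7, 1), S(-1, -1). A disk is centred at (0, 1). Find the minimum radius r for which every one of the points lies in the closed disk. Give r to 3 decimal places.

10.296

The required radius is the distance from (0, 1) to the farthest point.
Squared distances: 106, 50, 49, 5.
Maximum is 106, attained at P.
r = √106 ≈ 10.296.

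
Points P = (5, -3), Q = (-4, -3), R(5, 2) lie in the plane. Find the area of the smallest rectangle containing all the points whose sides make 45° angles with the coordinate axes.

63

In coordinates u = x + y, v = x − y the rectangle is axis-aligned; the map (x,y)→(u,v) scales areas by 2.
u-values: 2, -7, 7; range = 7 − (-7) = 14.
v-values: 8, -1, 3; range = 8 − (-1) = 9.
Area = (14 × 9) / 2 = 63.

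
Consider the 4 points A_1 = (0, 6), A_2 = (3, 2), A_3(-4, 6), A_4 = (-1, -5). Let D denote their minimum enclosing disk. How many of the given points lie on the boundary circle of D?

The minimum enclosing circle is determined by three boundary points: A_1, A_3, A_4.
Their circumcentre is (-2, 7/11) with r² = 3965/121.
The farthest remaining point A_2 is at distance² 3250/121 ≤ 3965/121.
The points at distance exactly r from the centre are A_1, A_3, A_4 — 3 points.

3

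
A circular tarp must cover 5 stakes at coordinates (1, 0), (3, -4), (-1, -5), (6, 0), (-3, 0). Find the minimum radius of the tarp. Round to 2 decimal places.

4.63

The minimum enclosing circle is determined by three boundary points: (-1, -5), (6, 0), (-3, 0).
Their circumcentre is (1.5, -1.1) with r² = 21.46.
The farthest remaining point (3, -4) is at distance² 10.66 ≤ 21.46.
r = √(21.46) ≈ 4.63.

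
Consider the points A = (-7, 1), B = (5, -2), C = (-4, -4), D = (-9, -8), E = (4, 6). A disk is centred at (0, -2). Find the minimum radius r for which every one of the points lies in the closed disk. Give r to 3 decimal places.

10.817

The required radius is the distance from (0, -2) to the farthest point.
Squared distances: 58, 25, 20, 117, 80.
Maximum is 117, attained at D.
r = √117 ≈ 10.817.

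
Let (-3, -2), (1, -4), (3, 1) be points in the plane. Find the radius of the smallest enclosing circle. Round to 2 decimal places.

3.37

Call the three points A, B, C in the order given.
Side lengths²: AB² = 20, AC² = 45, BC² = 29.
Since AC² = 45 < 29 + 20 = 49, the triangle is acute, so the smallest enclosing circle is the circumcircle.
Circumcentre = (0.125, -0.75), r² = 11.328125.
r = √(11.328125) ≈ 3.37.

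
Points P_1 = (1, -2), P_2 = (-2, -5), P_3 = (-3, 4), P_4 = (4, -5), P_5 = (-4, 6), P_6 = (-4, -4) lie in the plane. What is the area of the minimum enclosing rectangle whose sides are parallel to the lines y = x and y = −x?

95

In coordinates u = x + y, v = x − y the rectangle is axis-aligned; the map (x,y)→(u,v) scales areas by 2.
u-values: -1, -7, 1, -1, 2, -8; range = 2 − (-8) = 10.
v-values: 3, 3, -7, 9, -10, 0; range = 9 − (-10) = 19.
Area = (10 × 19) / 2 = 95.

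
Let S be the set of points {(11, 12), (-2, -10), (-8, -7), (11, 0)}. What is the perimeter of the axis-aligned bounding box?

Width = max x − min x = 11 − (-8) = 19.
Height = max y − min y = 12 − (-10) = 22.
Perimeter = 2(19 + 22) = 82.

82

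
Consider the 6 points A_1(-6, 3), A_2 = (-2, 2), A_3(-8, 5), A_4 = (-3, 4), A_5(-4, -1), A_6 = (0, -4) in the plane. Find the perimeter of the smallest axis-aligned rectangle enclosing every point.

34

Width = max x − min x = 0 − (-8) = 8.
Height = max y − min y = 5 − (-4) = 9.
Perimeter = 2(8 + 9) = 34.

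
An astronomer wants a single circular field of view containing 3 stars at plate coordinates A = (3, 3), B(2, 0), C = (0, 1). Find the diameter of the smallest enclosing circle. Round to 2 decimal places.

3.64

Side lengths²: AB² = 10, AC² = 13, BC² = 5.
Since AC² = 13 < 10 + 5 = 15, the triangle is acute, so the smallest enclosing circle is the circumcircle.
Circumcentre = (23/14, 25/14), r² = 325/98.
Diameter = 2r = 2√(325/98) ≈ 3.64.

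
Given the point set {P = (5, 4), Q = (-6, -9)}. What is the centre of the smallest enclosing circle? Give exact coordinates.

(-0.5, -2.5)

The smallest circle enclosing two points has them as diameter endpoints.
Centre = midpoint = (-0.5, -2.5); r² = |PQ|²/4 = 290/4 = 72.5.
Centre = (-0.5, -2.5).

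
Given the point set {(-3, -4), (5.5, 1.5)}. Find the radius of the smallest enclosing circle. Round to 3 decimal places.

The smallest circle enclosing two points has them as diameter endpoints.
Centre = midpoint = (1.25, -1.25); r² = |(-3, -4)−(5.5, 1.5)|²/4 = 102.5/4 = 25.625.
r = √(25.625) ≈ 5.062.

5.062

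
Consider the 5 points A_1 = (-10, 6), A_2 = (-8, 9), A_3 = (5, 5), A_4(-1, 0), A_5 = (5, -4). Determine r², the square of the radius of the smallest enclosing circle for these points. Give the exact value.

84.5

By Welzl's lemma the MEC is supported by two points (diametrically opposite) or three points (on a circumcircle).
The farthest pair is A_2–A_5 with squared distance 338. The circle on this segment as diameter has centre (-1.5, 2.5) and r² = 338/4 = 84.5.
Check A_1: distance² to centre = 84.5 ≤ 84.5, so it lies inside.
All remaining points lie in this disk, and no smaller disk contains both endpoints, so this is the minimum enclosing circle.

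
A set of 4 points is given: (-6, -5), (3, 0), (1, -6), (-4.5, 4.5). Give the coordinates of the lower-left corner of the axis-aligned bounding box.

(-6, -6)

x-range [-6, 3], y-range [-6, 4.5].
The lower-left corner is (-6, -6).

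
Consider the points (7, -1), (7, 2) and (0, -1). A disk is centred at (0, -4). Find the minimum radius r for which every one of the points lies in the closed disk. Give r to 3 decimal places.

9.220

The required radius is the distance from (0, -4) to the farthest point.
Squared distances: 58, 85, 9.
Maximum is 85, attained at (7, 2).
r = √85 ≈ 9.220.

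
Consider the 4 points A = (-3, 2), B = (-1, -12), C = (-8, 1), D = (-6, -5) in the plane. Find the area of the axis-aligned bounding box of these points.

98

x ranges over [-8, -1], width 7.
y ranges over [-12, 2], height 14.
Area = 7 × 14 = 98.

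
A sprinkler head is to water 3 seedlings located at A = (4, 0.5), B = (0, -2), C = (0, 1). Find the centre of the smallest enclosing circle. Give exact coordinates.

Side lengths²: AB² = 22.25, AC² = 16.25, BC² = 9.
Since AB² = 22.25 < 16.25 + 9 = 25.25, the triangle is acute, so the smallest enclosing circle is the circumcircle.
Circumcentre = (1.84375, -0.5), r² = 5.6494140625.
Centre = (1.84375, -0.5).

(1.84375, -0.5)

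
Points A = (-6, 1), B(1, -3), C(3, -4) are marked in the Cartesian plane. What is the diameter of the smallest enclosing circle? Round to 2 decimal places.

Side lengths²: AB² = 65, AC² = 106, BC² = 5.
Since AC² = 106 ≥ 65 + 5 = 70, the angle opposite AC is not acute, so the smallest enclosing circle has AC as diameter.
Centre = midpoint of AC = (-1.5, -1.5), r² = 106/4 = 26.5.
Diameter = 2r = 2√(26.5) ≈ 10.30.

10.30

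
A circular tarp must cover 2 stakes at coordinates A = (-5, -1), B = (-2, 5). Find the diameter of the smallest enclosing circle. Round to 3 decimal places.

The smallest circle enclosing two points has them as diameter endpoints.
Centre = midpoint = (-3.5, 2); r² = |AB|²/4 = 45/4 = 11.25.
Diameter = 2r = 2√(11.25) ≈ 6.708.

6.708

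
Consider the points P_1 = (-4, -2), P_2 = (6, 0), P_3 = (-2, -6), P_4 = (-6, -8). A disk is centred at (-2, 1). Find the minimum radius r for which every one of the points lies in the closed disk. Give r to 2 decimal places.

9.85

The required radius is the distance from (-2, 1) to the farthest point.
Squared distances: 13, 65, 49, 97.
Maximum is 97, attained at P_4.
r = √97 ≈ 9.85.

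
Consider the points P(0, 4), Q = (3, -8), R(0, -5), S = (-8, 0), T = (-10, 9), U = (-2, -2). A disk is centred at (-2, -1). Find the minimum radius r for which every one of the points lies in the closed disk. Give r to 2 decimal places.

The required radius is the distance from (-2, -1) to the farthest point.
Squared distances: 29, 74, 20, 37, 164, 1.
Maximum is 164, attained at T.
r = √164 ≈ 12.81.

12.81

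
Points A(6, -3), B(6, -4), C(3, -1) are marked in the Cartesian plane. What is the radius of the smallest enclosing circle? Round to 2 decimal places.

Side lengths²: AB² = 1, AC² = 13, BC² = 18.
Since BC² = 18 ≥ 13 + 1 = 14, the angle opposite BC is not acute, so the smallest enclosing circle has BC as diameter.
Centre = midpoint of BC = (4.5, -2.5), r² = 18/4 = 4.5.
r = √(4.5) ≈ 2.12.

2.12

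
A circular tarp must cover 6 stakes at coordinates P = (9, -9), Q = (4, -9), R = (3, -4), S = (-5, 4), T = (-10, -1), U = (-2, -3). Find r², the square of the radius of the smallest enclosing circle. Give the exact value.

106.25

By Welzl's lemma the MEC is supported by two points (diametrically opposite) or three points (on a circumcircle).
The farthest pair is P–T with squared distance 425. The circle on this segment as diameter has centre (-0.5, -5) and r² = 425/4 = 106.25.
Check Q: distance² to centre = 36.25 ≤ 106.25, so it lies inside.
All remaining points lie in this disk, and no smaller disk contains both endpoints, so this is the minimum enclosing circle.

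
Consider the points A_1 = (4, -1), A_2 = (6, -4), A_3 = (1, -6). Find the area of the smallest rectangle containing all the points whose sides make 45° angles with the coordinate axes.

20

In coordinates u = x + y, v = x − y the rectangle is axis-aligned; the map (x,y)→(u,v) scales areas by 2.
u-values: 3, 2, -5; range = 3 − (-5) = 8.
v-values: 5, 10, 7; range = 10 − 5 = 5.
Area = (8 × 5) / 2 = 20.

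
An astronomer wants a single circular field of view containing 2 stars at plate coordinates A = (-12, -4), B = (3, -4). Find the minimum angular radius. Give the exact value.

7.5

The smallest circle enclosing two points has them as diameter endpoints.
Centre = midpoint = (-4.5, -4); r² = |AB|²/4 = 225/4 = 56.25.
r = √(56.25) = 7.5.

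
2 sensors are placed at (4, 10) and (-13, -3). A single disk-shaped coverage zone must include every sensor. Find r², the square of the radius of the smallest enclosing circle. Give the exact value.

114.5

The smallest circle enclosing two points has them as diameter endpoints.
Centre = midpoint = (-4.5, 3.5); r² = |(4, 10)−(-13, -3)|²/4 = 458/4 = 114.5.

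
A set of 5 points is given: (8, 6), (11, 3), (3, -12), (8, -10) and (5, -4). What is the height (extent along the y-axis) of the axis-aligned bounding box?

max y = 6, min y = -12, so height = 18.

18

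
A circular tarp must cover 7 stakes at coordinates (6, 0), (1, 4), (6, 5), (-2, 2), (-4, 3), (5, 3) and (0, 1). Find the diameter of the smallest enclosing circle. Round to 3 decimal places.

The minimum enclosing circle of a finite set is fixed by two of the points (as a diameter) or three (as a circumcircle).
The minimum enclosing circle is determined by three boundary points: (6, 0), (6, 5), (-4, 3).
Their circumcentre is (1.3, 2.5) with r² = 28.34.
The farthest remaining point (5, 3) is at distance² 13.94 ≤ 28.34.
Diameter = 2r = 2√(28.34) ≈ 10.647.

10.647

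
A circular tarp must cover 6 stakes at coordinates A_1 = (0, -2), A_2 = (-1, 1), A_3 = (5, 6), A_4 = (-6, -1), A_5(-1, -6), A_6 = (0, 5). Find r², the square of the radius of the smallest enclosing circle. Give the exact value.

The minimum enclosing circle is determined by three boundary points: A_3, A_4, A_5.
Their circumcentre is (2/3, 2/3) with r² = 425/9.
The farthest remaining point A_6 is at distance² 173/9 ≤ 425/9.

425/9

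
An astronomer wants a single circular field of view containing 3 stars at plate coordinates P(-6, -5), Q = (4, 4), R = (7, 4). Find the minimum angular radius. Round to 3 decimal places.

7.906

Side lengths²: PQ² = 181, PR² = 250, QR² = 9.
Since PR² = 250 ≥ 181 + 9 = 190, the angle opposite PR is not acute, so the smallest enclosing circle has PR as diameter.
Centre = midpoint of PR = (0.5, -0.5), r² = 250/4 = 62.5.
r = √(62.5) ≈ 7.906.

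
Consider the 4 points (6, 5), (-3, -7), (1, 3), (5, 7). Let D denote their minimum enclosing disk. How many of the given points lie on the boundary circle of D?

A smallest enclosing disk is always determined by at most three of the input points on its boundary.
The farthest pair is (-3, -7)–(5, 7) with squared distance 260. The circle on this segment as diameter has centre (1, 0) and r² = 260/4 = 65.
Check (6, 5): distance² to centre = 50 ≤ 65, so it lies inside.
All remaining points lie in this disk, and no smaller disk contains both endpoints, so this is the minimum enclosing circle.
The points at distance exactly r from the centre are (-3, -7), (5, 7) — 2 points.

2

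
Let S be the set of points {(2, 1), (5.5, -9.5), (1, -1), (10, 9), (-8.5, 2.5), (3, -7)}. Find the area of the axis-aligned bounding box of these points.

x ranges over [-8.5, 10], width 18.5.
y ranges over [-9.5, 9], height 18.5.
Area = 18.5 × 18.5 = 342.25.

342.25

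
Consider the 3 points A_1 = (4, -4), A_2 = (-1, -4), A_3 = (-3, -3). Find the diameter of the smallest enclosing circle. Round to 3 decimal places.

7.071

Side lengths²: A_1A_2² = 25, A_1A_3² = 50, A_2A_3² = 5.
Since A_1A_3² = 50 ≥ 25 + 5 = 30, the angle opposite A_1A_3 is not acute, so the smallest enclosing circle has A_1A_3 as diameter.
Centre = midpoint of A_1A_3 = (0.5, -3.5), r² = 50/4 = 12.5.
Diameter = 2r = 2√(12.5) ≈ 7.071.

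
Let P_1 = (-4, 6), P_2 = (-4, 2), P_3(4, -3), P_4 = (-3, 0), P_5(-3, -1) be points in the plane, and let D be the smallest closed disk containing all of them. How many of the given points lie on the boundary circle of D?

By Welzl's lemma the MEC is supported by two points (diametrically opposite) or three points (on a circumcircle).
The farthest pair is P_1–P_3 with squared distance 145. The circle on this segment as diameter has centre (0, 1.5) and r² = 145/4 = 36.25.
Check P_2: distance² to centre = 16.25 ≤ 36.25, so it lies inside.
All remaining points lie in this disk, and no smaller disk contains both endpoints, so this is the minimum enclosing circle.
The points at distance exactly r from the centre are P_1, P_3 — 2 points.

2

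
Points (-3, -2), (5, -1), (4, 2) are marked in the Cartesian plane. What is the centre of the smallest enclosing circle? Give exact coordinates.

Call the three points A, B, C in the order given.
Side lengths²: AB² = 65, AC² = 65, BC² = 10.
Since AC² = 65 < 65 + 10 = 75, the triangle is acute, so the smallest enclosing circle is the circumcircle.
Circumcentre = (0.9, -0.7), r² = 16.9.
Centre = (0.9, -0.7).

(0.9, -0.7)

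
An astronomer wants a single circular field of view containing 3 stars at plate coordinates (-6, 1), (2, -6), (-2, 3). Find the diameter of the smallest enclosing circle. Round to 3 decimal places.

Call the three points A, B, C in the order given.
Side lengths²: AB² = 113, AC² = 20, BC² = 97.
Since AB² = 113 < 97 + 20 = 117, the triangle is acute, so the smallest enclosing circle is the circumcircle.
Circumcentre = (-81/44, -51/22), r² = 54805/1936.
Diameter = 2r = 2√(54805/1936) ≈ 10.641.

10.641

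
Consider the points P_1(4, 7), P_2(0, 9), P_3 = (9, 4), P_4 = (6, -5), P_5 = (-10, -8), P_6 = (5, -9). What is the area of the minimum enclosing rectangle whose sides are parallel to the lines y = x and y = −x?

356.5

In coordinates u = x + y, v = x − y the rectangle is axis-aligned; the map (x,y)→(u,v) scales areas by 2.
u-values: 11, 9, 13, 1, -18, -4; range = 13 − (-18) = 31.
v-values: -3, -9, 5, 11, -2, 14; range = 14 − (-9) = 23.
Area = (31 × 23) / 2 = 356.5.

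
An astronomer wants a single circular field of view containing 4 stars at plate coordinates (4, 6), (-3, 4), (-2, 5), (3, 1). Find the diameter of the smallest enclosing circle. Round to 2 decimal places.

7.55

The minimum enclosing circle of a finite set is fixed by two of the points (as a diameter) or three (as a circumcircle).
The minimum enclosing circle is determined by three boundary points: (4, 6), (-3, 4), (3, 1).
Their circumcentre is (17/22, 89/22) with r² = 3445/242.
The farthest remaining point (-2, 5) is at distance² 2081/242 ≤ 3445/242.
Diameter = 2r = 2√(3445/242) ≈ 7.55.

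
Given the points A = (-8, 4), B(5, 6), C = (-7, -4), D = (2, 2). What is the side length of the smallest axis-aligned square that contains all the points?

13

The bounding box has width 13 and height 10.
An axis-aligned square enclosing the set must have side ≥ max(width, height).
So the minimum side is max(13, 10) = 13.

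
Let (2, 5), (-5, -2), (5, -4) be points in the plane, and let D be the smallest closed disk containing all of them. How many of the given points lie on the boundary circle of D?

Call the three points A, B, C in the order given.
Side lengths²: AB² = 98, AC² = 90, BC² = 104.
Since BC² = 104 < 98 + 90 = 188, the triangle is acute, so the smallest enclosing circle is the circumcircle.
Circumcentre = (0.5, -0.5), r² = 32.5.
The points at distance exactly r from the centre are (2, 5), (-5, -2), (5, -4) — 3 points.

3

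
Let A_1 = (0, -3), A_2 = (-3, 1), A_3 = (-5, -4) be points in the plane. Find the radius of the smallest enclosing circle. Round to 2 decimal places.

Side lengths²: A_1A_2² = 25, A_1A_3² = 26, A_2A_3² = 29.
Since A_2A_3² = 29 < 26 + 25 = 51, the triangle is acute, so the smallest enclosing circle is the circumcircle.
Circumcentre = (-129/46, -91/46), r² = 9425/1058.
r = √(9425/1058) ≈ 2.98.

2.98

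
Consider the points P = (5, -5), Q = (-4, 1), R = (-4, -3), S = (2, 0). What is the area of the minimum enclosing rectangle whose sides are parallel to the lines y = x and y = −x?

In coordinates u = x + y, v = x − y the rectangle is axis-aligned; the map (x,y)→(u,v) scales areas by 2.
u-values: 0, -3, -7, 2; range = 2 − (-7) = 9.
v-values: 10, -5, -1, 2; range = 10 − (-5) = 15.
Area = (9 × 15) / 2 = 67.5.

67.5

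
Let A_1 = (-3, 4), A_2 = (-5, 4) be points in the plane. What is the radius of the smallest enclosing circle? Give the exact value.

The smallest circle enclosing two points has them as diameter endpoints.
Centre = midpoint = (-4, 4); r² = |A_1A_2|²/4 = 4/4 = 1.
r = √1 = 1.

1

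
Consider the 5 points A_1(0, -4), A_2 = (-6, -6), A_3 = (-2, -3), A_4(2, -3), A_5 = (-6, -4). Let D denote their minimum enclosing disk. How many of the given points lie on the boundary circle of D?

2

The farthest pair is A_2–A_4 with squared distance 73. The circle on this segment as diameter has centre (-2, -4.5) and r² = 73/4 = 18.25.
Check A_1: distance² to centre = 4.25 ≤ 18.25, so it lies inside.
All remaining points lie in this disk, and no smaller disk contains both endpoints, so this is the minimum enclosing circle.
The points at distance exactly r from the centre are A_2, A_4 — 2 points.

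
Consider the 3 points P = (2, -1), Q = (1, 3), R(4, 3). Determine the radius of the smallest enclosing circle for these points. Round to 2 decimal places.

2.30

Side lengths²: PQ² = 17, PR² = 20, QR² = 9.
Since PR² = 20 < 17 + 9 = 26, the triangle is acute, so the smallest enclosing circle is the circumcircle.
Circumcentre = (2.5, 1.25), r² = 5.3125.
r = √(5.3125) ≈ 2.30.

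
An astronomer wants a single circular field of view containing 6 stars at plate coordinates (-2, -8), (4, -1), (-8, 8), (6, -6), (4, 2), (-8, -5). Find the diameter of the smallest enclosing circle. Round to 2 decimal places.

19.80

A smallest enclosing disk is always determined by at most three of the input points on its boundary.
The farthest pair is (-8, 8)–(6, -6) with squared distance 392. The circle on this segment as diameter has centre (-1, 1) and r² = 392/4 = 98.
Check (-2, -8): distance² to centre = 82 ≤ 98, so it lies inside.
All remaining points lie in this disk, and no smaller disk contains both endpoints, so this is the minimum enclosing circle.
Diameter = 2r = 2√98 ≈ 19.80.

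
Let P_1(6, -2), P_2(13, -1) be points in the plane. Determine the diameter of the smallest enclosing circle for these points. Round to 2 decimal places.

7.07

The smallest circle enclosing two points has them as diameter endpoints.
Centre = midpoint = (9.5, -1.5); r² = |P_1P_2|²/4 = 50/4 = 12.5.
Diameter = 2r = 2√(12.5) ≈ 7.07.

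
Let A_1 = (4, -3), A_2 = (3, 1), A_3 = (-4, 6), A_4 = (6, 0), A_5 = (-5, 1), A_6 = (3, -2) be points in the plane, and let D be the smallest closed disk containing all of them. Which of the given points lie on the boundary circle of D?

A smallest enclosing disk is always determined by at most three of the input points on its boundary.
The minimum enclosing circle is determined by three boundary points: A_1, A_3, A_4.
Their circumcentre is (3/14, 71/42) with r² = 32045/882.
The farthest remaining point A_5 is at distance² 24401/882 ≤ 32045/882.
The points at distance exactly r from the centre are A_1, A_3, A_4 — 3 points.

A_1, A_3, A_4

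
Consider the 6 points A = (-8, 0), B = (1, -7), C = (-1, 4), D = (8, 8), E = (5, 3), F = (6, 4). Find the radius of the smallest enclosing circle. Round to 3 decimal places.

The minimum enclosing circle of a finite set is fixed by two of the points (as a diameter) or three (as a circumcircle).
The minimum enclosing circle is determined by three boundary points: A, B, D.
Their circumcentre is (21/23, 50/23) with r² = 44525/529.
The farthest remaining point F is at distance² 15453/529 ≤ 44525/529.
r = √(44525/529) ≈ 9.174.

9.174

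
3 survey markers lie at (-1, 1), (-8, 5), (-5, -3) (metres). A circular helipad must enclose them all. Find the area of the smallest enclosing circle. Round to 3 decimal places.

Call the three points A, B, C in the order given.
Side lengths²: AB² = 65, AC² = 32, BC² = 73.
Since BC² = 73 < 65 + 32 = 97, the triangle is acute, so the smallest enclosing circle is the circumcircle.
Circumcentre = (-119/22, 31/22), r² = 4745/242.
Area = π·r² = π·4745/242 ≈ 61.599.

61.599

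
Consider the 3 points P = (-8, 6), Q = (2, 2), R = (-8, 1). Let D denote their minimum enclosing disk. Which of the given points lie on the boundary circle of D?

P, Q, R

Side lengths²: PQ² = 116, PR² = 25, QR² = 101.
Since PQ² = 116 < 101 + 25 = 126, the triangle is acute, so the smallest enclosing circle is the circumcircle.
Circumcentre = (-3.2, 3.5), r² = 29.29.
The points at distance exactly r from the centre are P, Q, R — 3 points.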